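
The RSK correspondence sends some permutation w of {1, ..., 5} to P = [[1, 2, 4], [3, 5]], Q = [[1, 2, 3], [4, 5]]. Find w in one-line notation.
1 3 5 2 4

Reverse RSK: for i = n, n-1, ..., 1, locate i in Q, remove the corresponding corner cell from P, and reverse-bump its entry up through P; the value ejected from row 1 is w(i).

So w = 1 3 5 2 4.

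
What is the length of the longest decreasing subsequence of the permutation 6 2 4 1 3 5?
3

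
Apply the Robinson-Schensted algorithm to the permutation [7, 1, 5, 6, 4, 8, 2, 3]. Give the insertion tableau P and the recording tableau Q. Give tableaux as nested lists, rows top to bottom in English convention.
P = [[1, 2, 3, 8], [4, 6], [5], [7]], Q = [[1, 3, 4, 6], [2, 8], [5], [7]]

Insert each entry of the permutation into P by Schensted row insertion, recording in Q the position of each new cell.

Insert 7: appended to row 1. P = [[7]], Q = [[1]].
Insert 1: 1 bumps 7 from row 1; 7 starts row 2. P = [[1], [7]], Q = [[1], [2]].
Insert 5: appended to row 1. P = [[1, 5], [7]], Q = [[1, 3], [2]].
Insert 6: appended to row 1. P = [[1, 5, 6], [7]], Q = [[1, 3, 4], [2]].
Insert 4: 4 bumps 5 from row 1; 5 bumps 7 from row 2; 7 starts row 3. P = [[1, 4, 6], [5], [7]], Q = [[1, 3, 4], [2], [5]].
Insert 8: appended to row 1. P = [[1, 4, 6, 8], [5], [7]], Q = [[1, 3, 4, 6], [2], [5]].
Insert 2: 2 bumps 4 from row 1; 4 bumps 5 from row 2; 5 bumps 7 from row 3; 7 starts row 4. P = [[1, 2, 6, 8], [4], [5], [7]], Q = [[1, 3, 4, 6], [2], [5], [7]].
Insert 3: 3 bumps 6 from row 1; 6 appends to row 2. P = [[1, 2, 3, 8], [4, 6], [5], [7]], Q = [[1, 3, 4, 6], [2, 8], [5], [7]].

So P = [[1, 2, 3, 8], [4, 6], [5], [7]], Q = [[1, 3, 4, 6], [2, 8], [5], [7]].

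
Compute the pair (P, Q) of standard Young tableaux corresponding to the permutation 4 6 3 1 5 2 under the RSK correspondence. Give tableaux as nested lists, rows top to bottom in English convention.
Insert each entry of the permutation into P by Schensted row insertion, recording in Q the position of each new cell.

After inserting 4: P = [[4]].
After inserting 6: P = [[4, 6]].
After inserting 3: P = [[3, 6], [4]].
After inserting 1: P = [[1, 6], [3], [4]].
After inserting 5: P = [[1, 5], [3, 6], [4]].
After inserting 2: P = [[1, 2], [3, 5], [4, 6]].

So P = [[1, 2], [3, 5], [4, 6]], Q = [[1, 2], [3, 5], [4, 6]].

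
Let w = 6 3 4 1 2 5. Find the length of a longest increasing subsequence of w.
3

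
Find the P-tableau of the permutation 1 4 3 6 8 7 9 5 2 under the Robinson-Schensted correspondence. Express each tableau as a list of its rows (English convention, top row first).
Insert 1: appended to row 1. P = [[1]].
Insert 4: appended to row 1. P = [[1, 4]].
Insert 3: 3 bumps 4 from row 1; 4 starts row 2. P = [[1, 3], [4]].
Insert 6: appended to row 1. P = [[1, 3, 6], [4]].
Insert 8: appended to row 1. P = [[1, 3, 6, 8], [4]].
Insert 7: 7 bumps 8 from row 1; 8 appends to row 2. P = [[1, 3, 6, 7], [4, 8]].
Insert 9: appended to row 1. P = [[1, 3, 6, 7, 9], [4, 8]].
Insert 5: 5 bumps 6 from row 1; 6 bumps 8 from row 2; 8 starts row 3. P = [[1, 3, 5, 7, 9], [4, 6], [8]].
Insert 2: 2 bumps 3 from row 1; 3 bumps 4 from row 2; 4 bumps 8 from row 3; 8 starts row 4. P = [[1, 2, 5, 7, 9], [3, 6], [4], [8]].

So P = [[1, 2, 5, 7, 9], [3, 6], [4], [8]].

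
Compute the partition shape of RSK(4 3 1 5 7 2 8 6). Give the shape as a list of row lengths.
[4, 3, 1]

Row-insert each entry into an empty tableau.

After inserting 4: P = [[4]].
After inserting 3: P = [[3], [4]].
After inserting 1: P = [[1], [3], [4]].
After inserting 5: P = [[1, 5], [3], [4]].
After inserting 7: P = [[1, 5, 7], [3], [4]].
After inserting 2: P = [[1, 2, 7], [3, 5], [4]].
After inserting 8: P = [[1, 2, 7, 8], [3, 5], [4]].
After inserting 6: P = [[1, 2, 6, 8], [3, 5, 7], [4]].

The final insertion tableau P = [[1, 2, 6, 8], [3, 5, 7], [4]] has shape [4, 3, 1].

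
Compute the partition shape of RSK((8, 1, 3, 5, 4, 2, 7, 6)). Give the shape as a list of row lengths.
Row-insert each entry into an empty tableau.

After inserting 8: P = [[8]].
After inserting 1: P = [[1], [8]].
After inserting 3: P = [[1, 3], [8]].
After inserting 5: P = [[1, 3, 5], [8]].
After inserting 4: P = [[1, 3, 4], [5], [8]].
After inserting 2: P = [[1, 2, 4], [3], [5], [8]].
After inserting 7: P = [[1, 2, 4, 7], [3], [5], [8]].
After inserting 6: P = [[1, 2, 4, 6], [3, 7], [5], [8]].

The final insertion tableau P = [[1, 2, 4, 6], [3, 7], [5], [8]] has shape [4, 2, 1, 1].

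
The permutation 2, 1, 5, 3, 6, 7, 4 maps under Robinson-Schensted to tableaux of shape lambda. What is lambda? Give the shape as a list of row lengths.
[4, 3]

Row-insert each entry into an empty tableau.

After inserting 2: P = [[2]].
After inserting 1: P = [[1], [2]].
After inserting 5: P = [[1, 5], [2]].
After inserting 3: P = [[1, 3], [2, 5]].
After inserting 6: P = [[1, 3, 6], [2, 5]].
After inserting 7: P = [[1, 3, 6, 7], [2, 5]].
After inserting 4: P = [[1, 3, 4, 7], [2, 5, 6]].

The final insertion tableau P = [[1, 3, 4, 7], [2, 5, 6]] has shape [4, 3].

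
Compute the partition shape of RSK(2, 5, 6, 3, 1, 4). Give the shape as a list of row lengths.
[3, 2, 1]

Row-insert each entry into an empty tableau.

After inserting 2: P = [[2]].
After inserting 5: P = [[2, 5]].
After inserting 6: P = [[2, 5, 6]].
After inserting 3: P = [[2, 3, 6], [5]].
After inserting 1: P = [[1, 3, 6], [2], [5]].
After inserting 4: P = [[1, 3, 4], [2, 6], [5]].

The final insertion tableau P = [[1, 3, 4], [2, 6], [5]] has shape [3, 2, 1].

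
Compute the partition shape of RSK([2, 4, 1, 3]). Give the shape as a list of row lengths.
[2, 2]

Row-insert each entry into an empty tableau.

After inserting 2: P = [[2]].
After inserting 4: P = [[2, 4]].
After inserting 1: P = [[1, 4], [2]].
After inserting 3: P = [[1, 3], [2, 4]].

The final insertion tableau P = [[1, 3], [2, 4]] has shape [2, 2].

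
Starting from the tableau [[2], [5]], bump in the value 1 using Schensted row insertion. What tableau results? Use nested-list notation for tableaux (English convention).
In row 1, 1 replaces 2 (the leftmost entry greater than 1); 2 is bumped to row 2. In row 2, 2 replaces 5 (the leftmost entry greater than 2); 5 is bumped to row 3. 5 starts a new row 3. The new tableau is [[1], [2], [5]].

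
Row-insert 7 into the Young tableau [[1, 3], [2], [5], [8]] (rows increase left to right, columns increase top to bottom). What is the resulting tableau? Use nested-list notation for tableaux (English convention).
[[1, 3, 7], [2], [5], [8]]

7 is larger than every entry of row 1, so it is appended to row 1. The new tableau is [[1, 3, 7], [2], [5], [8]].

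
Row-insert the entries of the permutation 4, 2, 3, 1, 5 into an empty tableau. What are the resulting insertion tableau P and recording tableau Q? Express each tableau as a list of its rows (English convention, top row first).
P = [[1, 3, 5], [2], [4]], Q = [[1, 3, 5], [2], [4]]

Insert each entry of the permutation into P by Schensted row insertion, recording in Q the position of each new cell.

Insert 4: appended to row 1. P = [[4]].
Insert 2: 2 bumps 4 from row 1; 4 starts row 2. P = [[2], [4]].
Insert 3: appended to row 1. P = [[2, 3], [4]].
Insert 1: 1 bumps 2 from row 1; 2 bumps 4 from row 2; 4 starts row 3. P = [[1, 3], [2], [4]].
Insert 5: appended to row 1. P = [[1, 3, 5], [2], [4]].

So P = [[1, 3, 5], [2], [4]], Q = [[1, 3, 5], [2], [4]].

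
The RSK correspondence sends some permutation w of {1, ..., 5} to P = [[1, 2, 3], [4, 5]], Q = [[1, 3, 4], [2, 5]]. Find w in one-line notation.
4 1 2 5 3

Reverse the RSK construction: for i from n down to 1, find the cell of Q containing i, remove the entry at that cell from P, and reverse-bump it up through P; the value ejected from row 1 is w(i).

Step i=5: Q has 5 at row 2, column 2; remove 5 from row 2 of P and reverse-bump: 5 enters row 1 and ejects 3. So w(5) = 3. P is now [[1, 2, 5], [4]].
Step i=4: Q has 4 at row 1, column 3; remove that cell from P, ejecting 5. So w(4) = 5. P is now [[1, 2], [4]].
Step i=3: Q has 3 at row 1, column 2; remove that cell from P, ejecting 2. So w(3) = 2. P is now [[1], [4]].
Step i=2: Q has 2 at row 2, column 1; remove 4 from row 2 of P and reverse-bump: 4 enters row 1 and ejects 1. So w(2) = 1. P is now [[4]].
Step i=1: Q has 1 at row 1, column 1; remove that cell from P, ejecting 4. So w(1) = 4. P is now [].

So w = 4 1 2 5 3.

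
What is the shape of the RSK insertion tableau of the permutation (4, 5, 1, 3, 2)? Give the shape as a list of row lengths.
[2, 2, 1]

Row-insert each entry into an empty tableau.

After inserting 4: P = [[4]].
After inserting 5: P = [[4, 5]].
After inserting 1: P = [[1, 5], [4]].
After inserting 3: P = [[1, 3], [4, 5]].
After inserting 2: P = [[1, 2], [3, 5], [4]].

The final insertion tableau P = [[1, 2], [3, 5], [4]] has shape [2, 2, 1].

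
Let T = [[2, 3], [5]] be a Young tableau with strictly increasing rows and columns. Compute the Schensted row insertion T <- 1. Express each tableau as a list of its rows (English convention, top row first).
[[1, 3], [2], [5]]

In row 1, 1 replaces 2 (the leftmost entry greater than 1); 2 is bumped to row 2. In row 2, 2 replaces 5 (the leftmost entry greater than 2); 5 is bumped to row 3. 5 starts a new row 3. The new tableau is [[1, 3], [2], [5]].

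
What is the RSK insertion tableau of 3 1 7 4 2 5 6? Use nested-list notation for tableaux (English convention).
Insert 3: appended to row 1. P = [[3]].
Insert 1: 1 bumps 3 from row 1; 3 starts row 2. P = [[1], [3]].
Insert 7: appended to row 1. P = [[1, 7], [3]].
Insert 4: 4 bumps 7 from row 1; 7 appends to row 2. P = [[1, 4], [3, 7]].
Insert 2: 2 bumps 4 from row 1; 4 bumps 7 from row 2; 7 starts row 3. P = [[1, 2], [3, 4], [7]].
Insert 5: appended to row 1. P = [[1, 2, 5], [3, 4], [7]].
Insert 6: appended to row 1. P = [[1, 2, 5, 6], [3, 4], [7]].

So P = [[1, 2, 5, 6], [3, 4], [7]].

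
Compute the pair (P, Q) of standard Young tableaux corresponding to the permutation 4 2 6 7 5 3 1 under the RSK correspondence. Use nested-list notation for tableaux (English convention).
P = [[1, 3, 7], [2, 5], [4], [6]], Q = [[1, 3, 4], [2, 5], [6], [7]]

Insert each entry of the permutation into P by Schensted row insertion, recording in Q the position of each new cell.

Insert 4: appended to row 1. P = [[4]], Q = [[1]].
Insert 2: 2 bumps 4 from row 1; 4 starts row 2. P = [[2], [4]], Q = [[1], [2]].
Insert 6: appended to row 1. P = [[2, 6], [4]], Q = [[1, 3], [2]].
Insert 7: appended to row 1. P = [[2, 6, 7], [4]], Q = [[1, 3, 4], [2]].
Insert 5: 5 bumps 6 from row 1; 6 appends to row 2. P = [[2, 5, 7], [4, 6]], Q = [[1, 3, 4], [2, 5]].
Insert 3: 3 bumps 5 from row 1; 5 bumps 6 from row 2; 6 starts row 3. P = [[2, 3, 7], [4, 5], [6]], Q = [[1, 3, 4], [2, 5], [6]].
Insert 1: 1 bumps 2 from row 1; 2 bumps 4 from row 2; 4 bumps 6 from row 3; 6 starts row 4. P = [[1, 3, 7], [2, 5], [4], [6]], Q = [[1, 3, 4], [2, 5], [6], [7]].

So P = [[1, 3, 7], [2, 5], [4], [6]], Q = [[1, 3, 4], [2, 5], [6], [7]].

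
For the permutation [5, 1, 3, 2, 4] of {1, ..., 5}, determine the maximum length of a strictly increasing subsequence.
3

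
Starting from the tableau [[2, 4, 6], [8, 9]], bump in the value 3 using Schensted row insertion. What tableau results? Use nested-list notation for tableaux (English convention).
[[2, 3, 6], [4, 9], [8]]

In row 1, 3 replaces 4 (the leftmost entry greater than 3); 4 is bumped to row 2. In row 2, 4 replaces 8 (the leftmost entry greater than 4); 8 is bumped to row 3. 8 starts a new row 3. The new tableau is [[2, 3, 6], [4, 9], [8]].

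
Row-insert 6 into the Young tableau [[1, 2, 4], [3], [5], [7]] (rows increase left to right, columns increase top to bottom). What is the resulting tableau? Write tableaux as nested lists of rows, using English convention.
6 is larger than every entry of row 1, so it is appended to row 1. The new tableau is [[1, 2, 4, 6], [3], [5], [7]].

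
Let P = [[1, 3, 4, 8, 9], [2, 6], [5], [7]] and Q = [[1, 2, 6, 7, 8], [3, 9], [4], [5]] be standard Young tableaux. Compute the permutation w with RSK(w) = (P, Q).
2 7 5 3 1 6 8 9 4

Reverse the RSK construction: for i from n down to 1, find the cell of Q containing i, remove the entry at that cell from P, and reverse-bump it up through P; the value ejected from row 1 is w(i).

Step i=9: Q has 9 at row 2, column 2; remove 6 from row 2 of P and reverse-bump: 6 enters row 1 and ejects 4. So w(9) = 4. P is now [[1, 3, 6, 8, 9], [2], [5], [7]].
Step i=8: Q has 8 at row 1, column 5; remove that cell from P, ejecting 9. So w(8) = 9. P is now [[1, 3, 6, 8], [2], [5], [7]].
Step i=7: Q has 7 at row 1, column 4; remove that cell from P, ejecting 8. So w(7) = 8. P is now [[1, 3, 6], [2], [5], [7]].
Step i=6: Q has 6 at row 1, column 3; remove that cell from P, ejecting 6. So w(6) = 6. P is now [[1, 3], [2], [5], [7]].
Step i=5: Q has 5 at row 4, column 1; remove 7 from row 4 of P and reverse-bump: 7 enters row 3 and ejects 5; 5 enters row 2 and ejects 2; 2 enters row 1 and ejects 1. So w(5) = 1. P is now [[2, 3], [5], [7]].
Step i=4: Q has 4 at row 3, column 1; remove 7 from row 3 of P and reverse-bump: 7 enters row 2 and ejects 5; 5 enters row 1 and ejects 3. So w(4) = 3. P is now [[2, 5], [7]].
Step i=3: Q has 3 at row 2, column 1; remove 7 from row 2 of P and reverse-bump: 7 enters row 1 and ejects 5. So w(3) = 5. P is now [[2, 7]].
Step i=2: Q has 2 at row 1, column 2; remove that cell from P, ejecting 7. So w(2) = 7. P is now [[2]].
Step i=1: Q has 1 at row 1, column 1; remove that cell from P, ejecting 2. So w(1) = 2. P is now [].

So w = 2 7 5 3 1 6 8 9 4.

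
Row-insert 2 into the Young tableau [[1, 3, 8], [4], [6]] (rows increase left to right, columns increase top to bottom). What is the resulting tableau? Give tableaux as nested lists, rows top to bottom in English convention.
[[1, 2, 8], [3], [4], [6]]

In row 1, 2 replaces 3 (the leftmost entry greater than 2); 3 is bumped to row 2. In row 2, 3 replaces 4 (the leftmost entry greater than 3); 4 is bumped to row 3. In row 3, 4 replaces 6 (the leftmost entry greater than 4); 6 is bumped to row 4. 6 starts a new row 4. The new tableau is [[1, 2, 8], [3], [4], [6]].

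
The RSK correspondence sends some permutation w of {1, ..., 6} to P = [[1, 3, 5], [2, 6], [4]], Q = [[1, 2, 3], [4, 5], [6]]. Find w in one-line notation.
Reverse the RSK construction: for i from n down to 1, find the cell of Q containing i, remove the entry at that cell from P, and reverse-bump it up through P; the value ejected from row 1 is w(i).

Step i=6: Q has 6 at row 3, column 1; remove 4 from row 3 of P and reverse-bump: 4 enters row 2 and ejects 2; 2 enters row 1 and ejects 1. So w(6) = 1. P is now [[2, 3, 5], [4, 6]].
Step i=5: Q has 5 at row 2, column 2; remove 6 from row 2 of P and reverse-bump: 6 enters row 1 and ejects 5. So w(5) = 5. P is now [[2, 3, 6], [4]].
Step i=4: Q has 4 at row 2, column 1; remove 4 from row 2 of P and reverse-bump: 4 enters row 1 and ejects 3. So w(4) = 3. P is now [[2, 4, 6]].
Step i=3: Q has 3 at row 1, column 3; remove that cell from P, ejecting 6. So w(3) = 6. P is now [[2, 4]].
Step i=2: Q has 2 at row 1, column 2; remove that cell from P, ejecting 4. So w(2) = 4. P is now [[2]].
Step i=1: Q has 1 at row 1, column 1; remove that cell from P, ejecting 2. So w(1) = 2. P is now [].

So w = 2 4 6 3 5 1.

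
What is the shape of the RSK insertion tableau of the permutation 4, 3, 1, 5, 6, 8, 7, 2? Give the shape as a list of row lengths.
[4, 2, 2]

RSK row insertion gives P = [[1, 2, 6, 7], [3, 5], [4, 8]], which has shape [4, 2, 2].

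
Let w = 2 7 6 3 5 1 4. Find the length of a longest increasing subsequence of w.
3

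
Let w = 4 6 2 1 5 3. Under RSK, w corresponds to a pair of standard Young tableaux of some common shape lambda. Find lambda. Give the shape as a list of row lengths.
Row-insert each entry into an empty tableau.

After inserting 4: P = [[4]].
After inserting 6: P = [[4, 6]].
After inserting 2: P = [[2, 6], [4]].
After inserting 1: P = [[1, 6], [2], [4]].
After inserting 5: P = [[1, 5], [2, 6], [4]].
After inserting 3: P = [[1, 3], [2, 5], [4, 6]].

The final insertion tableau P = [[1, 3], [2, 5], [4, 6]] has shape [2, 2, 2].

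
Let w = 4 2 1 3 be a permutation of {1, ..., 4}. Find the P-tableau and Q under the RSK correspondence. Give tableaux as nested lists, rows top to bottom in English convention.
P = [[1, 3], [2], [4]], Q = [[1, 4], [2], [3]]

Insert each entry of the permutation into P by Schensted row insertion, recording in Q the position of each new cell.

Insert 4: appended to row 1. P = [[4]].
Insert 2: 2 bumps 4 from row 1; 4 starts row 2. P = [[2], [4]].
Insert 1: 1 bumps 2 from row 1; 2 bumps 4 from row 2; 4 starts row 3. P = [[1], [2], [4]].
Insert 3: appended to row 1. P = [[1, 3], [2], [4]].

So P = [[1, 3], [2], [4]], Q = [[1, 4], [2], [3]].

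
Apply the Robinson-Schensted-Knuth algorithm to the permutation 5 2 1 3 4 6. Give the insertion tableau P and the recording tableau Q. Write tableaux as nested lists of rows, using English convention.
Insert each entry of the permutation into P by Schensted row insertion, recording in Q the position of each new cell.

Insert 5: appended to row 1. P = [[5]], Q = [[1]].
Insert 2: 2 bumps 5 from row 1; 5 starts row 2. P = [[2], [5]], Q = [[1], [2]].
Insert 1: 1 bumps 2 from row 1; 2 bumps 5 from row 2; 5 starts row 3. P = [[1], [2], [5]], Q = [[1], [2], [3]].
Insert 3: appended to row 1. P = [[1, 3], [2], [5]], Q = [[1, 4], [2], [3]].
Insert 4: appended to row 1. P = [[1, 3, 4], [2], [5]], Q = [[1, 4, 5], [2], [3]].
Insert 6: appended to row 1. P = [[1, 3, 4, 6], [2], [5]], Q = [[1, 4, 5, 6], [2], [3]].

So P = [[1, 3, 4, 6], [2], [5]], Q = [[1, 4, 5, 6], [2], [3]].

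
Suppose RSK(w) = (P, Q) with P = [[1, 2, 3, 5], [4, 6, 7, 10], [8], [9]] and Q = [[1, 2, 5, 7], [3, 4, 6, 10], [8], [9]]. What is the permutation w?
Reverse the RSK construction: for i from n down to 1, find the cell of Q containing i, remove the entry at that cell from P, and reverse-bump it up through P; the value ejected from row 1 is w(i).

Step i=10: Q has 10 at row 2, column 4; remove 10 from row 2 of P and reverse-bump: 10 enters row 1 and ejects 5. So w(10) = 5. P is now [[1, 2, 3, 10], [4, 6, 7], [8], [9]].
Step i=9: Q has 9 at row 4, column 1; remove 9 from row 4 of P and reverse-bump: 9 enters row 3 and ejects 8; 8 enters row 2 and ejects 7; 7 enters row 1 and ejects 3. So w(9) = 3. P is now [[1, 2, 7, 10], [4, 6, 8], [9]].
Step i=8: Q has 8 at row 3, column 1; remove 9 from row 3 of P and reverse-bump: 9 enters row 2 and ejects 8; 8 enters row 1 and ejects 7. So w(8) = 7. P is now [[1, 2, 8, 10], [4, 6, 9]].
Step i=7: Q has 7 at row 1, column 4; remove that cell from P, ejecting 10. So w(7) = 10. P is now [[1, 2, 8], [4, 6, 9]].
Step i=6: Q has 6 at row 2, column 3; remove 9 from row 2 of P and reverse-bump: 9 enters row 1 and ejects 8. So w(6) = 8. P is now [[1, 2, 9], [4, 6]].
Step i=5: Q has 5 at row 1, column 3; remove that cell from P, ejecting 9. So w(5) = 9. P is now [[1, 2], [4, 6]].
Step i=4: Q has 4 at row 2, column 2; remove 6 from row 2 of P and reverse-bump: 6 enters row 1 and ejects 2. So w(4) = 2. P is now [[1, 6], [4]].
Step i=3: Q has 3 at row 2, column 1; remove 4 from row 2 of P and reverse-bump: 4 enters row 1 and ejects 1. So w(3) = 1. P is now [[4, 6]].
Step i=2: Q has 2 at row 1, column 2; remove that cell from P, ejecting 6. So w(2) = 6. P is now [[4]].
Step i=1: Q has 1 at row 1, column 1; remove that cell from P, ejecting 4. So w(1) = 4. P is now [].

So w = 4 6 1 2 9 8 10 7 3 5.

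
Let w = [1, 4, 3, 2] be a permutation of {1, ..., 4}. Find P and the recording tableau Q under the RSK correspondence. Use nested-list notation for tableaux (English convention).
Insert each entry of the permutation into P by Schensted row insertion, recording in Q the position of each new cell.

Insert 1: appended to row 1. P = [[1]].
Insert 4: appended to row 1. P = [[1, 4]].
Insert 3: 3 bumps 4 from row 1; 4 starts row 2. P = [[1, 3], [4]].
Insert 2: 2 bumps 3 from row 1; 3 bumps 4 from row 2; 4 starts row 3. P = [[1, 2], [3], [4]].

So P = [[1, 2], [3], [4]], Q = [[1, 2], [3], [4]].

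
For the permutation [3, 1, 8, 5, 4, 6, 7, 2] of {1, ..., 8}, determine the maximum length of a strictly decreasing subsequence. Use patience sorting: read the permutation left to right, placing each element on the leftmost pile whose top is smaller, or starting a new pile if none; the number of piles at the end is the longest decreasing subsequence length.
4

3: new pile. tops = [3]
1: new pile. tops = [3, 1]
8: onto pile 1 (replacing 3). tops = [8, 1]
5: onto pile 2 (replacing 1). tops = [8, 5]
4: new pile. tops = [8, 5, 4]
6: onto pile 2 (replacing 5). tops = [8, 6, 4]
7: onto pile 2 (replacing 6). tops = [8, 7, 4]
2: new pile. tops = [8, 7, 4, 2]

4 piles, so the longest decreasing subsequence has length 4.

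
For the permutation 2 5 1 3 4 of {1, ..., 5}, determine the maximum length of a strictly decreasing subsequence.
2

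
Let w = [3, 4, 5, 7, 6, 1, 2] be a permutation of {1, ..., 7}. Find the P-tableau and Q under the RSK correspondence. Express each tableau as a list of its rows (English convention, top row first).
Insert each entry of the permutation into P by Schensted row insertion, recording in Q the position of each new cell.

Insert 3: appended to row 1. P = [[3]].
Insert 4: appended to row 1. P = [[3, 4]].
Insert 5: appended to row 1. P = [[3, 4, 5]].
Insert 7: appended to row 1. P = [[3, 4, 5, 7]].
Insert 6: 6 bumps 7 from row 1; 7 starts row 2. P = [[3, 4, 5, 6], [7]].
Insert 1: 1 bumps 3 from row 1; 3 bumps 7 from row 2; 7 starts row 3. P = [[1, 4, 5, 6], [3], [7]].
Insert 2: 2 bumps 4 from row 1; 4 appends to row 2. P = [[1, 2, 5, 6], [3, 4], [7]].

So P = [[1, 2, 5, 6], [3, 4], [7]], Q = [[1, 2, 3, 4], [5, 7], [6]].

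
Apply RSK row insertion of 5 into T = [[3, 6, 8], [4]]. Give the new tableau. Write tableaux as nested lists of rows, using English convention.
[[3, 5, 8], [4, 6]]

In row 1, 5 replaces 6 (the leftmost entry greater than 5); 6 is bumped to row 2. 6 is appended to row 2. The new tableau is [[3, 5, 8], [4, 6]].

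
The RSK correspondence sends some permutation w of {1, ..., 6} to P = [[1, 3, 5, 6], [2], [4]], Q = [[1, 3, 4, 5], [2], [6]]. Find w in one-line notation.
4 2 3 5 6 1

Reverse RSK: for i = n, n-1, ..., 1, locate i in Q, remove the corresponding corner cell from P, and reverse-bump its entry up through P; the value ejected from row 1 is w(i).

So w = 4 2 3 5 6 1.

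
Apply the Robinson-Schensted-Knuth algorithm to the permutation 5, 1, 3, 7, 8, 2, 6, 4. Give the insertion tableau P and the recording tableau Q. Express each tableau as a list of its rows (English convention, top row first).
P = [[1, 2, 4, 8], [3, 6], [5, 7]], Q = [[1, 3, 4, 5], [2, 7], [6, 8]]

Insert each entry of the permutation into P by Schensted row insertion, recording in Q the position of each new cell.

Insert 5: appended to row 1. P = [[5]], Q = [[1]].
Insert 1: 1 bumps 5 from row 1; 5 starts row 2. P = [[1], [5]], Q = [[1], [2]].
Insert 3: appended to row 1. P = [[1, 3], [5]], Q = [[1, 3], [2]].
Insert 7: appended to row 1. P = [[1, 3, 7], [5]], Q = [[1, 3, 4], [2]].
Insert 8: appended to row 1. P = [[1, 3, 7, 8], [5]], Q = [[1, 3, 4, 5], [2]].
Insert 2: 2 bumps 3 from row 1; 3 bumps 5 from row 2; 5 starts row 3. P = [[1, 2, 7, 8], [3], [5]], Q = [[1, 3, 4, 5], [2], [6]].
Insert 6: 6 bumps 7 from row 1; 7 appends to row 2. P = [[1, 2, 6, 8], [3, 7], [5]], Q = [[1, 3, 4, 5], [2, 7], [6]].
Insert 4: 4 bumps 6 from row 1; 6 bumps 7 from row 2; 7 appends to row 3. P = [[1, 2, 4, 8], [3, 6], [5, 7]], Q = [[1, 3, 4, 5], [2, 7], [6, 8]].

So P = [[1, 2, 4, 8], [3, 6], [5, 7]], Q = [[1, 3, 4, 5], [2, 7], [6, 8]].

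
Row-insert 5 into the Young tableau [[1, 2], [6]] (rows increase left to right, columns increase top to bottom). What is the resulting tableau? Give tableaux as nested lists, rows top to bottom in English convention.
[[1, 2, 5], [6]]

5 is larger than every entry of row 1, so it is appended to row 1. The new tableau is [[1, 2, 5], [6]].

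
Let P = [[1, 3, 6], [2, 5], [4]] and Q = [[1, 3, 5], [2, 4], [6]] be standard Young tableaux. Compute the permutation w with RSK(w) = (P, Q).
4 2 5 3 6 1

Reverse the RSK construction: for i from n down to 1, find the cell of Q containing i, remove the entry at that cell from P, and reverse-bump it up through P; the value ejected from row 1 is w(i).

Step i=6: Q has 6 at row 3, column 1; remove 4 from row 3 of P and reverse-bump: 4 enters row 2 and ejects 2; 2 enters row 1 and ejects 1. So w(6) = 1. P is now [[2, 3, 6], [4, 5]].
Step i=5: Q has 5 at row 1, column 3; remove that cell from P, ejecting 6. So w(5) = 6. P is now [[2, 3], [4, 5]].
Step i=4: Q has 4 at row 2, column 2; remove 5 from row 2 of P and reverse-bump: 5 enters row 1 and ejects 3. So w(4) = 3. P is now [[2, 5], [4]].
Step i=3: Q has 3 at row 1, column 2; remove that cell from P, ejecting 5. So w(3) = 5. P is now [[2], [4]].
Step i=2: Q has 2 at row 2, column 1; remove 4 from row 2 of P and reverse-bump: 4 enters row 1 and ejects 2. So w(2) = 2. P is now [[4]].
Step i=1: Q has 1 at row 1, column 1; remove that cell from P, ejecting 4. So w(1) = 4. P is now [].

So w = 4 2 5 3 6 1.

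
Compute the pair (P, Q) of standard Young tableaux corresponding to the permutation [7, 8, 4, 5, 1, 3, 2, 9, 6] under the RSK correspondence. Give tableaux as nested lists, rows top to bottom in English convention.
P = [[1, 2, 6], [3, 5, 9], [4, 8], [7]], Q = [[1, 2, 8], [3, 4, 9], [5, 6], [7]]

Insert each entry of the permutation into P by Schensted row insertion, recording in Q the position of each new cell.

Insert 7: appended to row 1. P = [[7]].
Insert 8: appended to row 1. P = [[7, 8]].
Insert 4: 4 bumps 7 from row 1; 7 starts row 2. P = [[4, 8], [7]].
Insert 5: 5 bumps 8 from row 1; 8 appends to row 2. P = [[4, 5], [7, 8]].
Insert 1: 1 bumps 4 from row 1; 4 bumps 7 from row 2; 7 starts row 3. P = [[1, 5], [4, 8], [7]].
Insert 3: 3 bumps 5 from row 1; 5 bumps 8 from row 2; 8 appends to row 3. P = [[1, 3], [4, 5], [7, 8]].
Insert 2: 2 bumps 3 from row 1; 3 bumps 4 from row 2; 4 bumps 7 from row 3; 7 starts row 4. P = [[1, 2], [3, 5], [4, 8], [7]].
Insert 9: appended to row 1. P = [[1, 2, 9], [3, 5], [4, 8], [7]].
Insert 6: 6 bumps 9 from row 1; 9 appends to row 2. P = [[1, 2, 6], [3, 5, 9], [4, 8], [7]].

So P = [[1, 2, 6], [3, 5, 9], [4, 8], [7]], Q = [[1, 2, 8], [3, 4, 9], [5, 6], [7]].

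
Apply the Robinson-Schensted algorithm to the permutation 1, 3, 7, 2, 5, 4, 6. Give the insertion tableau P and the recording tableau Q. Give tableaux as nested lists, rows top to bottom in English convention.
P = [[1, 2, 4, 6], [3, 5], [7]], Q = [[1, 2, 3, 7], [4, 5], [6]]

Insert each entry of the permutation into P by Schensted row insertion, recording in Q the position of each new cell.

Insert 1: appended to row 1. P = [[1]].
Insert 3: appended to row 1. P = [[1, 3]].
Insert 7: appended to row 1. P = [[1, 3, 7]].
Insert 2: 2 bumps 3 from row 1; 3 starts row 2. P = [[1, 2, 7], [3]].
Insert 5: 5 bumps 7 from row 1; 7 appends to row 2. P = [[1, 2, 5], [3, 7]].
Insert 4: 4 bumps 5 from row 1; 5 bumps 7 from row 2; 7 starts row 3. P = [[1, 2, 4], [3, 5], [7]].
Insert 6: appended to row 1. P = [[1, 2, 4, 6], [3, 5], [7]].

So P = [[1, 2, 4, 6], [3, 5], [7]], Q = [[1, 2, 3, 7], [4, 5], [6]].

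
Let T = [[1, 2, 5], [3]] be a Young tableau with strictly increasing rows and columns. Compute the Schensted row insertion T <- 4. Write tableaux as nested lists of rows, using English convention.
In row 1, 4 replaces 5 (the leftmost entry greater than 4); 5 is bumped to row 2. 5 is appended to row 2. The new tableau is [[1, 2, 4], [3, 5]].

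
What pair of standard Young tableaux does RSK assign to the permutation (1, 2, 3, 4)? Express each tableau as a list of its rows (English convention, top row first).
P = [[1, 2, 3, 4]], Q = [[1, 2, 3, 4]]

Insert each entry of the permutation into P by Schensted row insertion, recording in Q the position of each new cell.

Insert 1: appended to row 1. P = [[1]].
Insert 2: appended to row 1. P = [[1, 2]].
Insert 3: appended to row 1. P = [[1, 2, 3]].
Insert 4: appended to row 1. P = [[1, 2, 3, 4]].

So P = [[1, 2, 3, 4]], Q = [[1, 2, 3, 4]].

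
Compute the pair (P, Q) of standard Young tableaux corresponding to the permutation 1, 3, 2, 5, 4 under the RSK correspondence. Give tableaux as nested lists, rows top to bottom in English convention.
P = [[1, 2, 4], [3, 5]], Q = [[1, 2, 4], [3, 5]]

Insert each entry of the permutation into P by Schensted row insertion, recording in Q the position of each new cell.

Insert 1: appended to row 1. P = [[1]], Q = [[1]].
Insert 3: appended to row 1. P = [[1, 3]], Q = [[1, 2]].
Insert 2: 2 bumps 3 from row 1; 3 starts row 2. P = [[1, 2], [3]], Q = [[1, 2], [3]].
Insert 5: appended to row 1. P = [[1, 2, 5], [3]], Q = [[1, 2, 4], [3]].
Insert 4: 4 bumps 5 from row 1; 5 appends to row 2. P = [[1, 2, 4], [3, 5]], Q = [[1, 2, 4], [3, 5]].

So P = [[1, 2, 4], [3, 5]], Q = [[1, 2, 4], [3, 5]].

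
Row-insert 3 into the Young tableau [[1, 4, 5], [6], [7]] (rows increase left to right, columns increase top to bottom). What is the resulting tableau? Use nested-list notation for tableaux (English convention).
[[1, 3, 5], [4], [6], [7]]

In row 1, 3 replaces 4 (the leftmost entry greater than 3); 4 is bumped to row 2. In row 2, 4 replaces 6 (the leftmost entry greater than 4); 6 is bumped to row 3. In row 3, 6 replaces 7 (the leftmost entry greater than 6); 7 is bumped to row 4. 7 starts a new row 4. The new tableau is [[1, 3, 5], [4], [6], [7]].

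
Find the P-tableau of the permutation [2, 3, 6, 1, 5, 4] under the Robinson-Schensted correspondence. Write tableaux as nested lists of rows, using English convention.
Insert 2: appended to row 1. P = [[2]].
Insert 3: appended to row 1. P = [[2, 3]].
Insert 6: appended to row 1. P = [[2, 3, 6]].
Insert 1: 1 bumps 2 from row 1; 2 starts row 2. P = [[1, 3, 6], [2]].
Insert 5: 5 bumps 6 from row 1; 6 appends to row 2. P = [[1, 3, 5], [2, 6]].
Insert 4: 4 bumps 5 from row 1; 5 bumps 6 from row 2; 6 starts row 3. P = [[1, 3, 4], [2, 5], [6]].

So P = [[1, 3, 4], [2, 5], [6]].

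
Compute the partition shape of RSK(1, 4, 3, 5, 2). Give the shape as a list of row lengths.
RSK row insertion gives P = [[1, 2, 5], [3], [4]], which has shape [3, 1, 1].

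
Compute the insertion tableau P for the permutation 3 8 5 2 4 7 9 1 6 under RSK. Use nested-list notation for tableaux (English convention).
Insert 3: appended to row 1. P = [[3]].
Insert 8: appended to row 1. P = [[3, 8]].
Insert 5: 5 bumps 8 from row 1; 8 starts row 2. P = [[3, 5], [8]].
Insert 2: 2 bumps 3 from row 1; 3 bumps 8 from row 2; 8 starts row 3. P = [[2, 5], [3], [8]].
Insert 4: 4 bumps 5 from row 1; 5 appends to row 2. P = [[2, 4], [3, 5], [8]].
Insert 7: appended to row 1. P = [[2, 4, 7], [3, 5], [8]].
Insert 9: appended to row 1. P = [[2, 4, 7, 9], [3, 5], [8]].
Insert 1: 1 bumps 2 from row 1; 2 bumps 3 from row 2; 3 bumps 8 from row 3; 8 starts row 4. P = [[1, 4, 7, 9], [2, 5], [3], [8]].
Insert 6: 6 bumps 7 from row 1; 7 appends to row 2. P = [[1, 4, 6, 9], [2, 5, 7], [3], [8]].

So P = [[1, 4, 6, 9], [2, 5, 7], [3], [8]].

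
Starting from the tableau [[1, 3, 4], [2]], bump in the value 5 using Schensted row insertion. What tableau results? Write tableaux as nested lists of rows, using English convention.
[[1, 3, 4, 5], [2]]

5 is larger than every entry of row 1, so it is appended to row 1. The new tableau is [[1, 3, 4, 5], [2]].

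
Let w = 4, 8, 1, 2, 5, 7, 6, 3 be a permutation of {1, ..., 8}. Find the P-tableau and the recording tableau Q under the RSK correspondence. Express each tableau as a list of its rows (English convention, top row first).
Insert each entry of the permutation into P by Schensted row insertion, recording in Q the position of each new cell.

Insert 4: appended to row 1. P = [[4]].
Insert 8: appended to row 1. P = [[4, 8]].
Insert 1: 1 bumps 4 from row 1; 4 starts row 2. P = [[1, 8], [4]].
Insert 2: 2 bumps 8 from row 1; 8 appends to row 2. P = [[1, 2], [4, 8]].
Insert 5: appended to row 1. P = [[1, 2, 5], [4, 8]].
Insert 7: appended to row 1. P = [[1, 2, 5, 7], [4, 8]].
Insert 6: 6 bumps 7 from row 1; 7 bumps 8 from row 2; 8 starts row 3. P = [[1, 2, 5, 6], [4, 7], [8]].
Insert 3: 3 bumps 5 from row 1; 5 bumps 7 from row 2; 7 bumps 8 from row 3; 8 starts row 4. P = [[1, 2, 3, 6], [4, 5], [7], [8]].

So P = [[1, 2, 3, 6], [4, 5], [7], [8]], Q = [[1, 2, 5, 6], [3, 4], [7], [8]].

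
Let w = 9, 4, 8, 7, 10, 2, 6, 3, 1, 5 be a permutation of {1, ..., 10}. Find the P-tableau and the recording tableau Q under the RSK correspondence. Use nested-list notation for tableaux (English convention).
P = [[1, 3, 5], [2, 6, 10], [4], [7], [8], [9]], Q = [[1, 3, 5], [2, 7, 10], [4], [6], [8], [9]]

Insert each entry of the permutation into P by Schensted row insertion, recording in Q the position of each new cell.

Insert 9: appended to row 1. P = [[9]].
Insert 4: 4 bumps 9 from row 1; 9 starts row 2. P = [[4], [9]].
Insert 8: appended to row 1. P = [[4, 8], [9]].
Insert 7: 7 bumps 8 from row 1; 8 bumps 9 from row 2; 9 starts row 3. P = [[4, 7], [8], [9]].
Insert 10: appended to row 1. P = [[4, 7, 10], [8], [9]].
Insert 2: 2 bumps 4 from row 1; 4 bumps 8 from row 2; 8 bumps 9 from row 3; 9 starts row 4. P = [[2, 7, 10], [4], [8], [9]].
Insert 6: 6 bumps 7 from row 1; 7 appends to row 2. P = [[2, 6, 10], [4, 7], [8], [9]].
Insert 3: 3 bumps 6 from row 1; 6 bumps 7 from row 2; 7 bumps 8 from row 3; 8 bumps 9 from row 4; 9 starts row 5. P = [[2, 3, 10], [4, 6], [7], [8], [9]].
Insert 1: 1 bumps 2 from row 1; 2 bumps 4 from row 2; 4 bumps 7 from row 3; 7 bumps 8 from row 4; 8 bumps 9 from row 5; 9 starts row 6. P = [[1, 3, 10], [2, 6], [4], [7], [8], [9]].
Insert 5: 5 bumps 10 from row 1; 10 appends to row 2. P = [[1, 3, 5], [2, 6, 10], [4], [7], [8], [9]].

So P = [[1, 3, 5], [2, 6, 10], [4], [7], [8], [9]], Q = [[1, 3, 5], [2, 7, 10], [4], [6], [8], [9]].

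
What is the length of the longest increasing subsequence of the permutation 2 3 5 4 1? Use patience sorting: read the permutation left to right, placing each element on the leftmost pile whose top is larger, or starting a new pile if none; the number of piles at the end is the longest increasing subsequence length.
2: new pile. tops = [2]
3: new pile. tops = [2, 3]
5: new pile. tops = [2, 3, 5]
4: onto pile 3 (replacing 5). tops = [2, 3, 4]
1: onto pile 1 (replacing 2). tops = [1, 3, 4]

3 piles, so the longest increasing subsequence has length 3.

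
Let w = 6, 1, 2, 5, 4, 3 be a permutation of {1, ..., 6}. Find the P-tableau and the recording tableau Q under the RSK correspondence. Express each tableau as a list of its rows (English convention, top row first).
Insert each entry of the permutation into P by Schensted row insertion, recording in Q the position of each new cell.

Insert 6: appended to row 1. P = [[6]].
Insert 1: 1 bumps 6 from row 1; 6 starts row 2. P = [[1], [6]].
Insert 2: appended to row 1. P = [[1, 2], [6]].
Insert 5: appended to row 1. P = [[1, 2, 5], [6]].
Insert 4: 4 bumps 5 from row 1; 5 bumps 6 from row 2; 6 starts row 3. P = [[1, 2, 4], [5], [6]].
Insert 3: 3 bumps 4 from row 1; 4 bumps 5 from row 2; 5 bumps 6 from row 3; 6 starts row 4. P = [[1, 2, 3], [4], [5], [6]].

So P = [[1, 2, 3], [4], [5], [6]], Q = [[1, 3, 4], [2], [5], [6]].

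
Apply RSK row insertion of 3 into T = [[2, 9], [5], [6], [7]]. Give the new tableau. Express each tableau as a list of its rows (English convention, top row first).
[[2, 3], [5, 9], [6], [7]]

In row 1, 3 replaces 9 (the leftmost entry greater than 3); 9 is bumped to row 2. 9 is appended to row 2. The new tableau is [[2, 3], [5, 9], [6], [7]].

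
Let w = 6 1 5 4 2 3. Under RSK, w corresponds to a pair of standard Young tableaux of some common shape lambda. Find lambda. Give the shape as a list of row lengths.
Row-insert each entry into an empty tableau.

After inserting 6: P = [[6]].
After inserting 1: P = [[1], [6]].
After inserting 5: P = [[1, 5], [6]].
After inserting 4: P = [[1, 4], [5], [6]].
After inserting 2: P = [[1, 2], [4], [5], [6]].
After inserting 3: P = [[1, 2, 3], [4], [5], [6]].

The final insertion tableau P = [[1, 2, 3], [4], [5], [6]] has shape [3, 1, 1, 1].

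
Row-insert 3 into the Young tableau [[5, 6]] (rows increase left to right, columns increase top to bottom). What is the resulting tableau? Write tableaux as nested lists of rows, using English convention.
[[3, 6], [5]]

In row 1, 3 replaces 5 (the leftmost entry greater than 3); 5 is bumped to row 2. 5 starts a new row 2. The new tableau is [[3, 6], [5]].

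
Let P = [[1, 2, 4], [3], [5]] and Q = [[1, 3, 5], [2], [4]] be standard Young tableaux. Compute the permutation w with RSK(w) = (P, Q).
5 1 3 2 4

Reverse the RSK construction: for i from n down to 1, find the cell of Q containing i, remove the entry at that cell from P, and reverse-bump it up through P; the value ejected from row 1 is w(i).

Step i=5: Q has 5 at row 1, column 3; remove that cell from P, ejecting 4. So w(5) = 4. P is now [[1, 2], [3], [5]].
Step i=4: Q has 4 at row 3, column 1; remove 5 from row 3 of P and reverse-bump: 5 enters row 2 and ejects 3; 3 enters row 1 and ejects 2. So w(4) = 2. P is now [[1, 3], [5]].
Step i=3: Q has 3 at row 1, column 2; remove that cell from P, ejecting 3. So w(3) = 3. P is now [[1], [5]].
Step i=2: Q has 2 at row 2, column 1; remove 5 from row 2 of P and reverse-bump: 5 enters row 1 and ejects 1. So w(2) = 1. P is now [[5]].
Step i=1: Q has 1 at row 1, column 1; remove that cell from P, ejecting 5. So w(1) = 5. P is now [].

So w = 5 1 3 2 4.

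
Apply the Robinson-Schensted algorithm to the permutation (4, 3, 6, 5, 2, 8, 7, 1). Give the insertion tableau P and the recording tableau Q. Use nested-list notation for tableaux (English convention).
P = [[1, 5, 7], [2, 6, 8], [3], [4]], Q = [[1, 3, 6], [2, 4, 7], [5], [8]]

Insert each entry of the permutation into P by Schensted row insertion, recording in Q the position of each new cell.

Insert 4: appended to row 1. P = [[4]].
Insert 3: 3 bumps 4 from row 1; 4 starts row 2. P = [[3], [4]].
Insert 6: appended to row 1. P = [[3, 6], [4]].
Insert 5: 5 bumps 6 from row 1; 6 appends to row 2. P = [[3, 5], [4, 6]].
Insert 2: 2 bumps 3 from row 1; 3 bumps 4 from row 2; 4 starts row 3. P = [[2, 5], [3, 6], [4]].
Insert 8: appended to row 1. P = [[2, 5, 8], [3, 6], [4]].
Insert 7: 7 bumps 8 from row 1; 8 appends to row 2. P = [[2, 5, 7], [3, 6, 8], [4]].
Insert 1: 1 bumps 2 from row 1; 2 bumps 3 from row 2; 3 bumps 4 from row 3; 4 starts row 4. P = [[1, 5, 7], [2, 6, 8], [3], [4]].

So P = [[1, 5, 7], [2, 6, 8], [3], [4]], Q = [[1, 3, 6], [2, 4, 7], [5], [8]].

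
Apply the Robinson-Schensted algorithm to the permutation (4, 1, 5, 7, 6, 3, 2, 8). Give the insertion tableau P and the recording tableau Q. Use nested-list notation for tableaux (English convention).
P = [[1, 2, 6, 8], [3, 5], [4], [7]], Q = [[1, 3, 4, 8], [2, 5], [6], [7]]

Insert each entry of the permutation into P by Schensted row insertion, recording in Q the position of each new cell.

After inserting 4: P = [[4]].
After inserting 1: P = [[1], [4]].
After inserting 5: P = [[1, 5], [4]].
After inserting 7: P = [[1, 5, 7], [4]].
After inserting 6: P = [[1, 5, 6], [4, 7]].
After inserting 3: P = [[1, 3, 6], [4, 5], [7]].
After inserting 2: P = [[1, 2, 6], [3, 5], [4], [7]].
After inserting 8: P = [[1, 2, 6, 8], [3, 5], [4], [7]].

So P = [[1, 2, 6, 8], [3, 5], [4], [7]], Q = [[1, 3, 4, 8], [2, 5], [6], [7]].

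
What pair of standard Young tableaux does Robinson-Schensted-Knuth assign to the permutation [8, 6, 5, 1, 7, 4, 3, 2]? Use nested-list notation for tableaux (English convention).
Insert each entry of the permutation into P by Schensted row insertion, recording in Q the position of each new cell.

Insert 8: appended to row 1. P = [[8]], Q = [[1]].
Insert 6: 6 bumps 8 from row 1; 8 starts row 2. P = [[6], [8]], Q = [[1], [2]].
Insert 5: 5 bumps 6 from row 1; 6 bumps 8 from row 2; 8 starts row 3. P = [[5], [6], [8]], Q = [[1], [2], [3]].
Insert 1: 1 bumps 5 from row 1; 5 bumps 6 from row 2; 6 bumps 8 from row 3; 8 starts row 4. P = [[1], [5], [6], [8]], Q = [[1], [2], [3], [4]].
Insert 7: appended to row 1. P = [[1, 7], [5], [6], [8]], Q = [[1, 5], [2], [3], [4]].
Insert 4: 4 bumps 7 from row 1; 7 appends to row 2. P = [[1, 4], [5, 7], [6], [8]], Q = [[1, 5], [2, 6], [3], [4]].
Insert 3: 3 bumps 4 from row 1; 4 bumps 5 from row 2; 5 bumps 6 from row 3; 6 bumps 8 from row 4; 8 starts row 5. P = [[1, 3], [4, 7], [5], [6], [8]], Q = [[1, 5], [2, 6], [3], [4], [7]].
Insert 2: 2 bumps 3 from row 1; 3 bumps 4 from row 2; 4 bumps 5 from row 3; 5 bumps 6 from row 4; 6 bumps 8 from row 5; 8 starts row 6. P = [[1, 2], [3, 7], [4], [5], [6], [8]], Q = [[1, 5], [2, 6], [3], [4], [7], [8]].

So P = [[1, 2], [3, 7], [4], [5], [6], [8]], Q = [[1, 5], [2, 6], [3], [4], [7], [8]].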